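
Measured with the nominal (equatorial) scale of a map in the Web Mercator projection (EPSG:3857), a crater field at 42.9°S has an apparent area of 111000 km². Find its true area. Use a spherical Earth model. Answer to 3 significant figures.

59600 km²

For Mercator, h = k = sec φ (a conformal cylindrical projection has a single point scale, 1/cos φ).
Areal scale = k² = sec²φ = 1/cos²(42.9°) = 1/0.7325² = 1.864.
True area = apparent / (areal scale) = 111000 / 1.864 ≈ 59600 km².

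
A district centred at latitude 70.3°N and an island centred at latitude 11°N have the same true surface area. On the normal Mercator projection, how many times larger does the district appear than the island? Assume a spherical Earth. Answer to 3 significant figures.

On Mercator, area is exaggerated by sec²φ = 1/cos²φ.
At 70.3°: sec²(70.3°) = 1/0.3371² = 8.800.
At 11°: sec²(11°) = 1/0.9816² = 1.038.
Ratio = 8.800/1.038 = cos²(11°)/cos²(70.3°) ≈ 8.48.

8.48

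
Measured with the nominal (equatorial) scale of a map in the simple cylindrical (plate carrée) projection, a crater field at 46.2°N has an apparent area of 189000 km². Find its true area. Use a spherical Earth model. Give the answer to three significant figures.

In the plate carrée (x = Rλ, y = Rφ), meridians are true-scale (h = 1) and parallels are stretched by k = sec φ.
Areal scale = h·k = 1 × sec φ; at 46.2°, h = 1.000, k = 1.445, so h·k = 1.445.
True area = apparent / (areal scale) = 189000 / 1.445 ≈ 131000 km².

131000 km²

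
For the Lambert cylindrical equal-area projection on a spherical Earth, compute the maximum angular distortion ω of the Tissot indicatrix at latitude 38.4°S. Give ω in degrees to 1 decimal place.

The Lambert cylindrical equal-area projection is the cylindrical equal-area projection with its standard parallel at the equator (φ₀ = 0). For cylindrical equal-area with standard parallel φ₀, h = cos φ / cos φ₀ and k = cos φ₀ / cos φ, so h·k = 1.
At 38.4°: h = 0.7837, k = 1.276; principal scales a = 1.276, b = 0.7837.
sin(ω/2) = (a − b)/(a + b) = 0.4923/2.060 = 0.2390, so ω = 2 arcsin(0.2390) ≈ 27.7°.

27.7°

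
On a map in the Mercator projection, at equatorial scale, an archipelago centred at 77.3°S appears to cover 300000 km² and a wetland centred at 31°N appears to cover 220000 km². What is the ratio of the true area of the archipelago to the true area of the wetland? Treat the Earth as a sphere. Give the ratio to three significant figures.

Since Mercator area scale is 1/cos²φ, the true area equals the apparent area multiplied by cos²φ.
True area of archipelago: 300000 × cos²(77.3°) = 300000 × 0.04833 = 14500 km².
True area of wetland: 220000 × cos²(31°) = 220000 × 0.7347 = 161600 km².
Ratio = 14500 / 161600 ≈ 0.0897.

0.0897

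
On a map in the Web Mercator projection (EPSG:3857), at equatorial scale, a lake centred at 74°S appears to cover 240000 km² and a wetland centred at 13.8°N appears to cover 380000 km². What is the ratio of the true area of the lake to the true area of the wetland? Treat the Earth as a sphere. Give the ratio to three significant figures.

Since Mercator area scale is 1/cos²φ, the true area equals the apparent area multiplied by cos²φ.
True area of lake: 240000 × cos²(74°) = 240000 × 0.07598 = 18230 km².
True area of wetland: 380000 × cos²(13.8°) = 380000 × 0.9431 = 358400 km².
Ratio = 18230 / 358400 ≈ 0.0509.

0.0509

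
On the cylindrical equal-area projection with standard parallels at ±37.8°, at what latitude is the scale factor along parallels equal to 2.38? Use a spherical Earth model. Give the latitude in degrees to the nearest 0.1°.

A cylindrical equal-area projection with standard parallel φ₀ has meridian scale h = cos φ / cos φ₀ and parallel scale k = cos φ₀ / cos φ (so areas are preserved, h·k = 1).
k = cos φ₀ / cos φ = 2.38  ⇒  cos φ = cos 37.8° / 2.38 = 0.3320.
φ = arccos(0.3320) ≈ 70.6°.

70.6°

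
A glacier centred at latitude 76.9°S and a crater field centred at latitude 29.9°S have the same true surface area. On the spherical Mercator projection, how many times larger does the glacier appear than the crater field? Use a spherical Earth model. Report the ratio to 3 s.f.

Mercator is conformal with k = sec φ, so areal scale = k² = sec²φ.
At 76.9°: sec²(76.9°) = 1/0.2267² = 19.47.
At 29.9°: sec²(29.9°) = 1/0.8669² = 1.331.
Ratio = 19.47/1.331 = cos²(29.9°)/cos²(76.9°) ≈ 14.6.

14.6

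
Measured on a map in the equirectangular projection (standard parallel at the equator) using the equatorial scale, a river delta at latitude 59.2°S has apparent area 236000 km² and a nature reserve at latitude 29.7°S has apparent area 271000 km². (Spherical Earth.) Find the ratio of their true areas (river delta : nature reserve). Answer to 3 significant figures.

0.513

Plate carrée has h = 1 and k = sec φ, giving areal scale sec φ; true area = (apparent area) · cos φ.
True area of river delta: 236000 × cos(59.2°) = 236000 × 0.5120 = 120800 km².
True area of nature reserve: 271000 × cos(29.7°) = 271000 × 0.8686 = 235400 km².
Ratio = 120800 / 235400 ≈ 0.513.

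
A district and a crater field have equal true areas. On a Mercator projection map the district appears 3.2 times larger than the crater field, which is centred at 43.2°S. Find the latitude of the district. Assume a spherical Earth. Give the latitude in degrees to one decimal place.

For equal true areas on Mercator, apparent areas scale as sec²φ, so the ratio is cos²φ₂ / cos²φ₁.
cos²φ₂ / cos²φ₁ = 3.2  ⇒  cos φ₁ = cos 43.2° / √3.2 = 0.7290/1.789 = 0.4075.
φ₁ = arccos(0.4075) ≈ 66.0°.

66.0°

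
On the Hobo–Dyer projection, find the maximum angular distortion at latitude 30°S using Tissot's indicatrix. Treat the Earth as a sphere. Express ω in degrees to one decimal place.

10.0°

Hobo–Dyer is a cylindrical equal-area projection with standard parallels at ±37.5°. Cylindrical equal-area (φ₀ = 37.5°): h = cos φ / cos 37.5° along meridians, k = cos 37.5° / cos φ along parallels; h·k = 1.
At 30°: h = 1.092, k = 0.9161; principal scales a = 1.092, b = 0.9161.
sin(ω/2) = (a − b)/(a + b) = 0.1755/2.008 = 0.08742, so ω = 2 arcsin(0.08742) ≈ 10.0°.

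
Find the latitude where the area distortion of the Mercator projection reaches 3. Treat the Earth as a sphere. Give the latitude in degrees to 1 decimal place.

54.7°

Mercator areal scale is sec²φ.
sec²φ = 3  ⇒  cos²φ = 0.3333  ⇒  cos φ = 0.5774.
φ = arccos(0.5774) ≈ 54.7°.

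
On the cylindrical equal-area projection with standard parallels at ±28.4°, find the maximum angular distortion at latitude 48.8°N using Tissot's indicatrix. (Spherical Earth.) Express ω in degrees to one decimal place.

32.7°

A cylindrical equal-area projection with standard parallel φ₀ has meridian scale h = cos φ / cos φ₀ and parallel scale k = cos φ₀ / cos φ (so areas are preserved, h·k = 1).
At 48.8°: h = 0.7488, k = 1.335; principal scales a = 1.335, b = 0.7488.
sin(ω/2) = (a − b)/(a + b) = 0.5866/2.084 = 0.2815, so ω = 2 arcsin(0.2815) ≈ 32.7°.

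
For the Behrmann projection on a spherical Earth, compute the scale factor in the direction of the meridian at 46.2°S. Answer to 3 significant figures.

Behrmann is a cylindrical equal-area projection with standard parallels at ±30°. Cylindrical equal-area (φ₀ = 30°): h = cos φ / cos 30° along meridians, k = cos 30° / cos φ along parallels; h·k = 1.
h = cos 46.2° / cos 30° = 0.6921/0.8660 = 0.7992.

0.799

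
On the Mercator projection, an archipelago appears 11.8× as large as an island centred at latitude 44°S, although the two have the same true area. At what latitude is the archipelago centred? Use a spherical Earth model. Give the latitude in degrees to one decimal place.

77.9°

For equal true areas on Mercator, apparent areas scale as sec²φ, so the ratio is cos²φ₂ / cos²φ₁.
cos²φ₂ / cos²φ₁ = 11.8  ⇒  cos φ₁ = cos 44° / √11.8 = 0.7193/3.435 = 0.2094.
φ₁ = arccos(0.2094) ≈ 77.9°.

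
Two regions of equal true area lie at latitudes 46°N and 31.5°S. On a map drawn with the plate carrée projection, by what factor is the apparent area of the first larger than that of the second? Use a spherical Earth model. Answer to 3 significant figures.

1.23

Plate carrée maps x = Rλ, y = Rφ. The meridian scale is h = 1 and the parallel scale is k = 1/cos φ = sec φ.
Areal scale at 46°: h·k = 1.000 × 1.440 = 1.440.
Areal scale at 31.5°: h·k = 1.000 × 1.173 = 1.173.
Ratio = 1.440/1.173 ≈ 1.23.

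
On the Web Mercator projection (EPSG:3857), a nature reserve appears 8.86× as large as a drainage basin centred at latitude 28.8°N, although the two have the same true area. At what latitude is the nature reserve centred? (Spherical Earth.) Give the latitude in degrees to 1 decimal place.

Mercator areal scale is sec²φ, so apparent-area ratio = sec²φ₁ / sec²φ₂ = cos²φ₂ / cos²φ₁.
cos²φ₂ / cos²φ₁ = 8.86  ⇒  cos φ₁ = cos 28.8° / √8.86 = 0.8763/2.977 = 0.2944.
φ₁ = arccos(0.2944) ≈ 72.9°.

72.9°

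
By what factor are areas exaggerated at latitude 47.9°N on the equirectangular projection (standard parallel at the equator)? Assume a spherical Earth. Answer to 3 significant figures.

Plate carrée maps x = Rλ, y = Rφ. The meridian scale is h = 1 and the parallel scale is k = 1/cos φ = sec φ.
Areal scale = h·k = 1 × sec φ; at 47.9°, h = 1.000, k = 1.492, so h·k = 1.492.

1.49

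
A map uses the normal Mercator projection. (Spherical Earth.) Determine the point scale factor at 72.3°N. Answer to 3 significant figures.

3.29

For Mercator, h = k = sec φ (a conformal cylindrical projection has a single point scale, 1/cos φ).
k = 1/cos 72.3° = 1/0.3040 = 3.289.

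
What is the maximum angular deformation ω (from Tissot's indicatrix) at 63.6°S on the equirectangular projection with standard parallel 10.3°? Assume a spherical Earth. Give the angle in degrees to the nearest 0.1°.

In the equirectangular projection with standard parallel φ₀ = 10.3° (x = Rλ cos φ₀, y = Rφ), meridians are true-scale (h = 1) and the parallel scale is k = cos φ₀ / cos φ.
At 63.6°: h = 1.000, k = 2.213; principal scales a = 2.213, b = 1.000.
sin(ω/2) = (a − b)/(a + b) = 1.213/3.213 = 0.3775, so ω = 2 arcsin(0.3775) ≈ 44.4°.

44.4°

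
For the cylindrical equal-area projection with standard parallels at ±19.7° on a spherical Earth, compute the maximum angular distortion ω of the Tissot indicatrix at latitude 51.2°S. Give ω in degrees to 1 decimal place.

A cylindrical equal-area projection with standard parallel φ₀ has meridian scale h = cos φ / cos φ₀ and parallel scale k = cos φ₀ / cos φ (so areas are preserved, h·k = 1).
At 51.2°: h = 0.6656, k = 1.502; principal scales a = 1.502, b = 0.6656.
sin(ω/2) = (a − b)/(a + b) = 0.8369/2.168 = 0.3860, so ω = 2 arcsin(0.3860) ≈ 45.4°.

45.4°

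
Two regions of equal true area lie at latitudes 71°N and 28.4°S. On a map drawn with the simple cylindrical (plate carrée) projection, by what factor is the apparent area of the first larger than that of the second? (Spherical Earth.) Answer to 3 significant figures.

For the equirectangular projection with φ₀ = 0 (plate carrée), h = 1 along meridians and k = sec φ along parallels.
Areal scale at 71°: h·k = 1.000 × 3.072 = 3.072.
Areal scale at 28.4°: h·k = 1.000 × 1.137 = 1.137.
Ratio = 3.072/1.137 ≈ 2.70.

2.70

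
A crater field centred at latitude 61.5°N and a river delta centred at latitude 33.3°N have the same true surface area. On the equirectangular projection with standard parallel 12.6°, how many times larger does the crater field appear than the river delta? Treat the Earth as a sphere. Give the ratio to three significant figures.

1.75

The equidistant cylindrical projection with φ₀ = 12.6° has h = 1 (meridians true) and k = cos φ₀ / cos φ along parallels.
Areal scale at 61.5°: h·k = 1.000 × 2.045 = 2.045.
Areal scale at 33.3°: h·k = 1.000 × 1.168 = 1.168.
Ratio = 2.045/1.168 ≈ 1.75.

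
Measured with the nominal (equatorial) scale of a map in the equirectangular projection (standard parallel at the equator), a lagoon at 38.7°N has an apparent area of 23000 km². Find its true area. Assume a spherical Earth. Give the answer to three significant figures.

17900 km²

Plate carrée maps x = Rλ, y = Rφ. The meridian scale is h = 1 and the parallel scale is k = 1/cos φ = sec φ.
Areal scale = h·k = 1 × sec φ; at 38.7°, h = 1.000, k = 1.281, so h·k = 1.281.
True area = apparent / (areal scale) = 23000 / 1.281 ≈ 17900 km².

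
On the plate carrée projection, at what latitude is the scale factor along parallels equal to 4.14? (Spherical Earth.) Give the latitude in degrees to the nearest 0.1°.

76.0°

Plate carrée: h = 1, k = sec φ along parallels.
sec φ = 4.14  ⇒  cos φ = 0.2415  ⇒  φ ≈ 76.0°.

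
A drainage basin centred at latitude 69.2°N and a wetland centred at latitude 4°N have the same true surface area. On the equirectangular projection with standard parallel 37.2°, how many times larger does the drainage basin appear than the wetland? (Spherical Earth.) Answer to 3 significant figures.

2.81

With standard parallel φ₀ = 37.2°, the equirectangular projection gives x = Rλ cos φ₀, y = Rφ, so h = 1 and k = cos 37.2° / cos φ.
Areal scale at 69.2°: h·k = 1.000 × 2.243 = 2.243.
Areal scale at 4°: h·k = 1.000 × 0.7985 = 0.7985.
Ratio = 2.243/0.7985 ≈ 2.81.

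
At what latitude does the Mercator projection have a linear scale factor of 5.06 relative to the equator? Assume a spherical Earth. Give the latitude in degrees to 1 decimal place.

78.6°

Mercator scale is k = sec φ = 1/cos φ.
1/cos φ = 5.06  ⇒  cos φ = 0.1976  ⇒  φ = arccos(0.1976) ≈ 78.6°.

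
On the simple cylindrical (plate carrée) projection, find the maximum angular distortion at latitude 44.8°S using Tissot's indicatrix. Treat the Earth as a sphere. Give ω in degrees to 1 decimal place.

19.6°

For the equirectangular projection with φ₀ = 0 (plate carrée), h = 1 along meridians and k = sec φ along parallels.
At 44.8°: h = 1.000, k = 1.409; principal scales a = 1.409, b = 1.000.
sin(ω/2) = (a − b)/(a + b) = 0.4093/2.409 = 0.1699, so ω = 2 arcsin(0.1699) ≈ 19.6°.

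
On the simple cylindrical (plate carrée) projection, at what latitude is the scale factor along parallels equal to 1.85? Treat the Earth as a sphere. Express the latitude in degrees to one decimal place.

57.3°

Plate carrée: h = 1, k = sec φ along parallels.
sec φ = 1.85  ⇒  cos φ = 0.5405  ⇒  φ ≈ 57.3°.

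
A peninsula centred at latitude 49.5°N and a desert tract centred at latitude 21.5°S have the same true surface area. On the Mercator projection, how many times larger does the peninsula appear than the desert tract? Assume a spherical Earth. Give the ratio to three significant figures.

Mercator areal scale is sec²φ.
At 49.5°: sec²(49.5°) = 1/0.6494² = 2.371.
At 21.5°: sec²(21.5°) = 1/0.9304² = 1.155.
Ratio = 2.371/1.155 = cos²(21.5°)/cos²(49.5°) ≈ 2.05.

2.05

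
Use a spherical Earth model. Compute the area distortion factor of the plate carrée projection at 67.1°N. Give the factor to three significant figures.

For the equirectangular projection with φ₀ = 0 (plate carrée), h = 1 along meridians and k = sec φ along parallels.
Areal scale = h·k = 1 × sec φ; at 67.1°, h = 1.000, k = 2.570, so h·k = 2.570.

2.57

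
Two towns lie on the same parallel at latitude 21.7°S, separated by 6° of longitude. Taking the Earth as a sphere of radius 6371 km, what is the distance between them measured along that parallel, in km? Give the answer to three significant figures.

620 km

Arc length along a parallel = R cos φ · Δλ (with Δλ in radians).
= 6371 × cos 21.7° × (6° × π/180) = 6371 × 0.9291 × 0.1047 ≈ 620 km.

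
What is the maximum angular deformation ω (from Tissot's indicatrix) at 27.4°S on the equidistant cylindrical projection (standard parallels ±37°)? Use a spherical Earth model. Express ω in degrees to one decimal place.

With standard parallel φ₀ = 37°, the equirectangular projection gives x = Rλ cos φ₀, y = Rφ, so h = 1 and k = cos 37° / cos φ.
At 27.4°: h = 1.000, k = 0.8996; principal scales a = 1.000, b = 0.8996.
sin(ω/2) = (a − b)/(a + b) = 0.1004/1.900 = 0.05288, so ω = 2 arcsin(0.05288) ≈ 6.1°.

6.1°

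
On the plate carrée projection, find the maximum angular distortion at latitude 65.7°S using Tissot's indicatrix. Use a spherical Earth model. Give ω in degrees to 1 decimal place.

For the equirectangular projection with φ₀ = 0 (plate carrée), h = 1 along meridians and k = sec φ along parallels.
At 65.7°: h = 1.000, k = 2.430; principal scales a = 2.430, b = 1.000.
sin(ω/2) = (a − b)/(a + b) = 1.430/3.430 = 0.4169, so ω = 2 arcsin(0.4169) ≈ 49.3°.

49.3°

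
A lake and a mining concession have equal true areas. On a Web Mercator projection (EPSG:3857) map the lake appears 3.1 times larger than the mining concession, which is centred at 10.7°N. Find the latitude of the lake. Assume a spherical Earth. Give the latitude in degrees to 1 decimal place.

56.1°

For equal true areas on Mercator, apparent areas scale as sec²φ, so the ratio is cos²φ₂ / cos²φ₁.
cos²φ₂ / cos²φ₁ = 3.1  ⇒  cos φ₁ = cos 10.7° / √3.1 = 0.9826/1.761 = 0.5581.
φ₁ = arccos(0.5581) ≈ 56.1°.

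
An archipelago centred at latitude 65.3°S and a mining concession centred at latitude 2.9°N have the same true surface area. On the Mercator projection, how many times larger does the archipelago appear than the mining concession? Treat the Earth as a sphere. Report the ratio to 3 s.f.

On Mercator, area is exaggerated by sec²φ = 1/cos²φ.
At 65.3°: sec²(65.3°) = 1/0.4179² = 5.727.
At 2.9°: sec²(2.9°) = 1/0.9987² = 1.003.
Ratio = 5.727/1.003 = cos²(2.9°)/cos²(65.3°) ≈ 5.71.

5.71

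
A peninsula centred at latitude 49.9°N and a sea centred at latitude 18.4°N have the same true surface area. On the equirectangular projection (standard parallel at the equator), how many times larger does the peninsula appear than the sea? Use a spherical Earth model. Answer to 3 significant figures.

For the equirectangular projection with φ₀ = 0 (plate carrée), h = 1 along meridians and k = sec φ along parallels.
Areal scale at 49.9°: h·k = 1.000 × 1.552 = 1.552.
Areal scale at 18.4°: h·k = 1.000 × 1.054 = 1.054.
Ratio = 1.552/1.054 ≈ 1.47.

1.47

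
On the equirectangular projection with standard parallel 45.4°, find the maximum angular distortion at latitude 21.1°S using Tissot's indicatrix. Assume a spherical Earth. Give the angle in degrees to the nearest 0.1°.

With standard parallel φ₀ = 45.4°, the equirectangular projection gives x = Rλ cos φ₀, y = Rφ, so h = 1 and k = cos 45.4° / cos φ.
At 21.1°: h = 1.000, k = 0.7526; principal scales a = 1.000, b = 0.7526.
sin(ω/2) = (a − b)/(a + b) = 0.2474/1.753 = 0.1412, so ω = 2 arcsin(0.1412) ≈ 16.2°.

16.2°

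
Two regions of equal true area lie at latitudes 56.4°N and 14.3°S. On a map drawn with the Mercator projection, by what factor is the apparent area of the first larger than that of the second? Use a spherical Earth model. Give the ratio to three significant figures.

On Mercator, area is exaggerated by sec²φ = 1/cos²φ.
At 56.4°: sec²(56.4°) = 1/0.5534² = 3.265.
At 14.3°: sec²(14.3°) = 1/0.9690² = 1.065.
Ratio = 3.265/1.065 = cos²(14.3°)/cos²(56.4°) ≈ 3.07.

3.07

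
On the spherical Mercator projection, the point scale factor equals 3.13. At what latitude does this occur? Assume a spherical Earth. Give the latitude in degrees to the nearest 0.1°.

71.4°

Mercator scale is k = sec φ = 1/cos φ.
1/cos φ = 3.13  ⇒  cos φ = 0.3195  ⇒  φ = arccos(0.3195) ≈ 71.4°.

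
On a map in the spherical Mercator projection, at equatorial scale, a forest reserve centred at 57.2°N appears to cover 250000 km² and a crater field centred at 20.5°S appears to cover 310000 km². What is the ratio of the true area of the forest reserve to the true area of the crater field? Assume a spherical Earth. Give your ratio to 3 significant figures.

0.270

Mercator's areal exaggeration is sec²φ; hence true area = (apparent area) · cos²φ.
True area of forest reserve: 250000 × cos²(57.2°) = 250000 × 0.2934 = 73360 km².
True area of crater field: 310000 × cos²(20.5°) = 310000 × 0.8774 = 272000 km².
Ratio = 73360 / 272000 ≈ 0.270.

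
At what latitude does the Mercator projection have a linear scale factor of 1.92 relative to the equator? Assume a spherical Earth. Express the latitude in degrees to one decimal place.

58.6°

Mercator scale is k = sec φ = 1/cos φ.
1/cos φ = 1.92  ⇒  cos φ = 0.5208  ⇒  φ = arccos(0.5208) ≈ 58.6°.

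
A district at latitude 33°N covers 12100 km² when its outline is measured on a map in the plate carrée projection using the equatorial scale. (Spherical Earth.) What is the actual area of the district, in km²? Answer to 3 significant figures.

10100 km²

In the plate carrée (x = Rλ, y = Rφ), meridians are true-scale (h = 1) and parallels are stretched by k = sec φ.
Areal scale = h·k = 1 × sec φ; at 33°, h = 1.000, k = 1.192, so h·k = 1.192.
True area = apparent / (areal scale) = 12100 / 1.192 ≈ 10100 km².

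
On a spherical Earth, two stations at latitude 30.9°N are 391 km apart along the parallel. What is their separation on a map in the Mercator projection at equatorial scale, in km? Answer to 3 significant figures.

Mercator is conformal, so the point scale is isotropic: h = k = sec φ = 1/cos φ.
Along the parallel, k = sec 30.9° = 1/0.8581 = 1.165.
Map distance = 391 × 1.165 ≈ 456 km.

456 km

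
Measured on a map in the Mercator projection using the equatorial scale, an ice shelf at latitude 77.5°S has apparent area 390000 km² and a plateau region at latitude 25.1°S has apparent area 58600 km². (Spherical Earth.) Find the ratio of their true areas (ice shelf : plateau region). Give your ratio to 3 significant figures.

On Mercator the areal scale is sec²φ, so true area = apparent × cos²φ.
True area of ice shelf: 390000 × cos²(77.5°) = 390000 × 0.04685 = 18270 km².
True area of plateau region: 58600 × cos²(25.1°) = 58600 × 0.8201 = 48060 km².
Ratio = 18270 / 48060 ≈ 0.380.

0.380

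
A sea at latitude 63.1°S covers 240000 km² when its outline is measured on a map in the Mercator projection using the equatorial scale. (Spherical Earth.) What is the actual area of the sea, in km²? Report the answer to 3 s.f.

49100 km²

Mercator is conformal, so the point scale is isotropic: h = k = sec φ = 1/cos φ.
Areal scale = k² = sec²φ = 1/cos²(63.1°) = 1/0.4524² = 4.885.
True area = apparent / (areal scale) = 240000 / 4.885 ≈ 49100 km².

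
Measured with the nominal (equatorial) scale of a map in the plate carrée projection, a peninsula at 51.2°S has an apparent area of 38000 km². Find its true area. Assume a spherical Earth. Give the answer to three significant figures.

In the plate carrée (x = Rλ, y = Rφ), meridians are true-scale (h = 1) and parallels are stretched by k = sec φ.
Areal scale = h·k = 1 × sec φ; at 51.2°, h = 1.000, k = 1.596, so h·k = 1.596.
True area = apparent / (areal scale) = 38000 / 1.596 ≈ 23800 km².

23800 km²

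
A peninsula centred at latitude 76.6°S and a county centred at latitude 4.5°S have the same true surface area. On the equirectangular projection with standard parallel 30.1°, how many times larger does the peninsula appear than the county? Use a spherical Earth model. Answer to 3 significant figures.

4.30

With standard parallel φ₀ = 30.1°, the equirectangular projection gives x = Rλ cos φ₀, y = Rφ, so h = 1 and k = cos 30.1° / cos φ.
Areal scale at 76.6°: h·k = 1.000 × 3.733 = 3.733.
Areal scale at 4.5°: h·k = 1.000 × 0.8678 = 0.8678.
Ratio = 3.733/0.8678 ≈ 4.30.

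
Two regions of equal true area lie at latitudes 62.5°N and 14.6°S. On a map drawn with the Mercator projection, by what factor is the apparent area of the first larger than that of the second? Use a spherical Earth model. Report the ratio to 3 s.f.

4.39

On Mercator, area is exaggerated by sec²φ = 1/cos²φ.
At 62.5°: sec²(62.5°) = 1/0.4617² = 4.690.
At 14.6°: sec²(14.6°) = 1/0.9677² = 1.068.
Ratio = 4.690/1.068 = cos²(14.6°)/cos²(62.5°) ≈ 4.39.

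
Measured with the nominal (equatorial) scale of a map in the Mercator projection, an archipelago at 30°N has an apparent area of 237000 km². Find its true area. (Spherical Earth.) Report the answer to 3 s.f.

178000 km²

The Mercator projection is conformal; its linear scale factor is the same in every direction and equals sec φ = 1/cos φ.
Areal scale = k² = sec²φ = 1/cos²(30°) = 1/0.8660² = 1.333.
True area = apparent / (areal scale) = 237000 / 1.333 ≈ 178000 km².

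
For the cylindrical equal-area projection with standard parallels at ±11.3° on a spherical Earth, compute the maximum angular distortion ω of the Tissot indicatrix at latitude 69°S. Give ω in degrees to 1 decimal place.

99.7°

Cylindrical equal-area (φ₀ = 11.3°): h = cos φ / cos 11.3° along meridians, k = cos 11.3° / cos φ along parallels; h·k = 1.
At 69°: h = 0.3655, k = 2.736; principal scales a = 2.736, b = 0.3655.
sin(ω/2) = (a − b)/(a + b) = 2.371/3.102 = 0.7644, so ω = 2 arcsin(0.7644) ≈ 99.7°.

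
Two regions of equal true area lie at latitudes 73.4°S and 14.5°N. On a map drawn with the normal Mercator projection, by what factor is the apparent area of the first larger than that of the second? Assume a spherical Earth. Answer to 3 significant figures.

On Mercator, area is exaggerated by sec²φ = 1/cos²φ.
At 73.4°: sec²(73.4°) = 1/0.2857² = 12.25.
At 14.5°: sec²(14.5°) = 1/0.9681² = 1.067.
Ratio = 12.25/1.067 = cos²(14.5°)/cos²(73.4°) ≈ 11.5.

11.5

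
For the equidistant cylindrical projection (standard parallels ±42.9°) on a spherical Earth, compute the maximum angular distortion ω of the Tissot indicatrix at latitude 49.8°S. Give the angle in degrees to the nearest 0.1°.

With standard parallel φ₀ = 42.9°, the equirectangular projection gives x = Rλ cos φ₀, y = Rφ, so h = 1 and k = cos 42.9° / cos φ.
At 49.8°: h = 1.000, k = 1.135; principal scales a = 1.135, b = 1.000.
sin(ω/2) = (a − b)/(a + b) = 0.1349/2.135 = 0.06320, so ω = 2 arcsin(0.06320) ≈ 7.2°.

7.2°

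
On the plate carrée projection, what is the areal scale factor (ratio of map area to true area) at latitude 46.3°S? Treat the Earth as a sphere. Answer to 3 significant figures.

1.45

For the equirectangular projection with φ₀ = 0 (plate carrée), h = 1 along meridians and k = sec φ along parallels.
Areal scale = h·k = 1 × sec φ; at 46.3°, h = 1.000, k = 1.447, so h·k = 1.447.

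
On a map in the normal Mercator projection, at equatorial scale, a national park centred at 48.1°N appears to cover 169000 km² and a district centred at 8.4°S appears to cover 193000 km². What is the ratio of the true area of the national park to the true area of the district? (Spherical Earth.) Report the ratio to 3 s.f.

0.399

Since Mercator area scale is 1/cos²φ, the true area equals the apparent area multiplied by cos²φ.
True area of national park: 169000 × cos²(48.1°) = 169000 × 0.4460 = 75370 km².
True area of district: 193000 × cos²(8.4°) = 193000 × 0.9787 = 188900 km².
Ratio = 75370 / 188900 ≈ 0.399.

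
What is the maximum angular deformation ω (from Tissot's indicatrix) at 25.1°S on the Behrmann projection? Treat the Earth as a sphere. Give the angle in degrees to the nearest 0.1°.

Behrmann is a cylindrical equal-area projection with standard parallels at ±30°. Cylindrical equal-area (φ₀ = 30°): h = cos φ / cos 30° along meridians, k = cos 30° / cos φ along parallels; h·k = 1.
At 25.1°: h = 1.046, k = 0.9563; principal scales a = 1.046, b = 0.9563.
sin(ω/2) = (a − b)/(a + b) = 0.08933/2.002 = 0.04462, so ω = 2 arcsin(0.04462) ≈ 5.1°.

5.1°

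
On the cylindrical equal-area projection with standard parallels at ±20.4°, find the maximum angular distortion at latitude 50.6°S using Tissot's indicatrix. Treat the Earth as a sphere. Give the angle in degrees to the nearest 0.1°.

A cylindrical equal-area projection with standard parallel φ₀ has meridian scale h = cos φ / cos φ₀ and parallel scale k = cos φ₀ / cos φ (so areas are preserved, h·k = 1).
At 50.6°: h = 0.6772, k = 1.477; principal scales a = 1.477, b = 0.6772.
sin(ω/2) = (a − b)/(a + b) = 0.7995/2.154 = 0.3712, so ω = 2 arcsin(0.3712) ≈ 43.6°.

43.6°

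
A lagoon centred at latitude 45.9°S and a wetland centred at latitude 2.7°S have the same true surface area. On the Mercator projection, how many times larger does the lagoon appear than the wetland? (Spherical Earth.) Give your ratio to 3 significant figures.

Mercator is conformal with k = sec φ, so areal scale = k² = sec²φ.
At 45.9°: sec²(45.9°) = 1/0.6959² = 2.065.
At 2.7°: sec²(2.7°) = 1/0.9989² = 1.002.
Ratio = 2.065/1.002 = cos²(2.7°)/cos²(45.9°) ≈ 2.06.

2.06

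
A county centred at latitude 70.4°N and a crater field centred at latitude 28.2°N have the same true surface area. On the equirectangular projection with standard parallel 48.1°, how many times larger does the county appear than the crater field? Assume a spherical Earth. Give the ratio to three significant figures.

2.63

The equidistant cylindrical projection with φ₀ = 48.1° has h = 1 (meridians true) and k = cos φ₀ / cos φ along parallels.
Areal scale at 70.4°: h·k = 1.000 × 1.991 = 1.991.
Areal scale at 28.2°: h·k = 1.000 × 0.7578 = 0.7578.
Ratio = 1.991/0.7578 ≈ 2.63.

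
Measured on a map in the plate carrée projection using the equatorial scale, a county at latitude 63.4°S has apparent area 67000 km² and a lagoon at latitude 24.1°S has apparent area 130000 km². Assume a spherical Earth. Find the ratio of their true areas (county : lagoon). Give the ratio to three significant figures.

0.253

Plate carrée has h = 1 and k = sec φ, giving areal scale sec φ; true area = (apparent area) · cos φ.
True area of county: 67000 × cos(63.4°) = 67000 × 0.4478 = 30000 km².
True area of lagoon: 130000 × cos(24.1°) = 130000 × 0.9128 = 118700 km².
Ratio = 30000 / 118700 ≈ 0.253.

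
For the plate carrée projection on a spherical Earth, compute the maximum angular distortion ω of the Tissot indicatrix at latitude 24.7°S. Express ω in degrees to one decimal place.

5.5°

Plate carrée maps x = Rλ, y = Rφ. The meridian scale is h = 1 and the parallel scale is k = 1/cos φ = sec φ.
At 24.7°: h = 1.000, k = 1.101; principal scales a = 1.101, b = 1.000.
sin(ω/2) = (a − b)/(a + b) = 0.1007/2.101 = 0.04794, so ω = 2 arcsin(0.04794) ≈ 5.5°.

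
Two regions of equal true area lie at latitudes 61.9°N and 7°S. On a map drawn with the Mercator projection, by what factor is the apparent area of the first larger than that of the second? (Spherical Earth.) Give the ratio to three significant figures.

Mercator areal scale is sec²φ.
At 61.9°: sec²(61.9°) = 1/0.4710² = 4.508.
At 7°: sec²(7°) = 1/0.9925² = 1.015.
Ratio = 4.508/1.015 = cos²(7°)/cos²(61.9°) ≈ 4.44.

4.44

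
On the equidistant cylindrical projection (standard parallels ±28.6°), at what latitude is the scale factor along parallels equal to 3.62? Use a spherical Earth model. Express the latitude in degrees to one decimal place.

The equidistant cylindrical projection with φ₀ = 28.6° has h = 1 (meridians true) and k = cos φ₀ / cos φ along parallels.
k = cos φ₀ / cos φ = 3.62  ⇒  cos φ = cos 28.6° / 3.62 = 0.2425.
φ = arccos(0.2425) ≈ 76.0°.

76.0°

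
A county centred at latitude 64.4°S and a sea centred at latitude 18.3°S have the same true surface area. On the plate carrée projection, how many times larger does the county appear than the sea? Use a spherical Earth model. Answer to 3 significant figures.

2.20

In the plate carrée (x = Rλ, y = Rφ), meridians are true-scale (h = 1) and parallels are stretched by k = sec φ.
Areal scale at 64.4°: h·k = 1.000 × 2.314 = 2.314.
Areal scale at 18.3°: h·k = 1.000 × 1.053 = 1.053.
Ratio = 2.314/1.053 ≈ 2.20.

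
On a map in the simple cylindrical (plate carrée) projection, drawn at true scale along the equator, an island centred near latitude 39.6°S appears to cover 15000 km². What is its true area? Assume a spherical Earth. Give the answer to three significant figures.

11600 km²

In the plate carrée (x = Rλ, y = Rφ), meridians are true-scale (h = 1) and parallels are stretched by k = sec φ.
Areal scale = h·k = 1 × sec φ; at 39.6°, h = 1.000, k = 1.298, so h·k = 1.298.
True area = apparent / (areal scale) = 15000 / 1.298 ≈ 11600 km².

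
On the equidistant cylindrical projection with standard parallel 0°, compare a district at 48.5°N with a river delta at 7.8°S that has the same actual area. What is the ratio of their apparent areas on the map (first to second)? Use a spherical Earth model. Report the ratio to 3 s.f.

For the equirectangular projection with φ₀ = 0 (plate carrée), h = 1 along meridians and k = sec φ along parallels.
Areal scale at 48.5°: h·k = 1.000 × 1.509 = 1.509.
Areal scale at 7.8°: h·k = 1.000 × 1.009 = 1.009.
Ratio = 1.509/1.009 ≈ 1.50.

1.50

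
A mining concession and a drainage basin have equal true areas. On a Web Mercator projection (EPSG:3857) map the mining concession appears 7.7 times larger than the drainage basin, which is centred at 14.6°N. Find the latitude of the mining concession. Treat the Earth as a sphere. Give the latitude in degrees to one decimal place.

69.6°

For equal true areas on Mercator, apparent areas scale as sec²φ, so the ratio is cos²φ₂ / cos²φ₁.
cos²φ₂ / cos²φ₁ = 7.7  ⇒  cos φ₁ = cos 14.6° / √7.7 = 0.9677/2.775 = 0.3487.
φ₁ = arccos(0.3487) ≈ 69.6°.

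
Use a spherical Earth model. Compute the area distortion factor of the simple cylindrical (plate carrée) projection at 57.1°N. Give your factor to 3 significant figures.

1.84

Plate carrée maps x = Rλ, y = Rφ. The meridian scale is h = 1 and the parallel scale is k = 1/cos φ = sec φ.
Areal scale = h·k = 1 × sec φ; at 57.1°, h = 1.000, k = 1.841, so h·k = 1.841.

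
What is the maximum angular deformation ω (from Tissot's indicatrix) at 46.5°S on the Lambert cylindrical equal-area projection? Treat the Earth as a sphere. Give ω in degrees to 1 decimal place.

The Lambert cylindrical equal-area projection is the cylindrical equal-area projection with its standard parallel at the equator (φ₀ = 0). A cylindrical equal-area projection with standard parallel φ₀ has meridian scale h = cos φ / cos φ₀ and parallel scale k = cos φ₀ / cos φ (so areas are preserved, h·k = 1).
At 46.5°: h = 0.6884, k = 1.453; principal scales a = 1.453, b = 0.6884.
sin(ω/2) = (a − b)/(a + b) = 0.7644/2.141 = 0.3570, so ω = 2 arcsin(0.3570) ≈ 41.8°.

41.8°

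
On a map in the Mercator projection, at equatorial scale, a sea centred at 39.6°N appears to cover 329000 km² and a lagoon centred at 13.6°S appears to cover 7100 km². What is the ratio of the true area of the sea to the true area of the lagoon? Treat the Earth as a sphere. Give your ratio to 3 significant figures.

29.1

Mercator's areal exaggeration is sec²φ; hence true area = (apparent area) · cos²φ.
True area of sea: 329000 × cos²(39.6°) = 329000 × 0.5937 = 195300 km².
True area of lagoon: 7100 × cos²(13.6°) = 7100 × 0.9447 = 6707 km².
Ratio = 195300 / 6707 ≈ 29.1.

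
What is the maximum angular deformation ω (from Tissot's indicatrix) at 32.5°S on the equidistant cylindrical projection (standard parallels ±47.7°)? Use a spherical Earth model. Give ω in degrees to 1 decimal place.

The equidistant cylindrical projection with φ₀ = 47.7° has h = 1 (meridians true) and k = cos φ₀ / cos φ along parallels.
At 32.5°: h = 1.000, k = 0.7980; principal scales a = 1.000, b = 0.7980.
sin(ω/2) = (a − b)/(a + b) = 0.2020/1.798 = 0.1124, so ω = 2 arcsin(0.1124) ≈ 12.9°.

12.9°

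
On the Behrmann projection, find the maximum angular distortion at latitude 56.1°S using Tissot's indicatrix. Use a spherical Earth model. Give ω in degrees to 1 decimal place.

Behrmann is a cylindrical equal-area projection with standard parallels at ±30°. Cylindrical equal-area (φ₀ = 30°): h = cos φ / cos 30° along meridians, k = cos 30° / cos φ along parallels; h·k = 1.
At 56.1°: h = 0.6440, k = 1.553; principal scales a = 1.553, b = 0.6440.
sin(ω/2) = (a − b)/(a + b) = 0.9087/2.197 = 0.4137, so ω = 2 arcsin(0.4137) ≈ 48.9°.

48.9°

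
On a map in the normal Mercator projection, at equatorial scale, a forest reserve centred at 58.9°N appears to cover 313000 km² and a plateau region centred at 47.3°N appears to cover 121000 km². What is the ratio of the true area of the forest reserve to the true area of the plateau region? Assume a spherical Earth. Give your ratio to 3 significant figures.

On Mercator the areal scale is sec²φ, so true area = apparent × cos²φ.
True area of forest reserve: 313000 × cos²(58.9°) = 313000 × 0.2668 = 83510 km².
True area of plateau region: 121000 × cos²(47.3°) = 121000 × 0.4599 = 55650 km².
Ratio = 83510 / 55650 ≈ 1.50.

1.50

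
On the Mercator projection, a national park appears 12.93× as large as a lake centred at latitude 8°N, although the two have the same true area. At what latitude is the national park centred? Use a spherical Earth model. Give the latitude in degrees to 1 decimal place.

74.0°

On Mercator, (apparent₁)/(apparent₂) = sec²φ₁ / sec²φ₂ when true areas are equal.
cos²φ₂ / cos²φ₁ = 12.93  ⇒  cos φ₁ = cos 8° / √12.93 = 0.9903/3.596 = 0.2754.
φ₁ = arccos(0.2754) ≈ 74.0°.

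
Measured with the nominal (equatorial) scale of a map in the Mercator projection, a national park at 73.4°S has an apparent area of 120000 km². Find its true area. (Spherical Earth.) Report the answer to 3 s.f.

The Mercator projection is conformal; its linear scale factor is the same in every direction and equals sec φ = 1/cos φ.
Areal scale = k² = sec²φ = 1/cos²(73.4°) = 1/0.2857² = 12.25.
True area = apparent / (areal scale) = 120000 / 12.25 ≈ 9790 km².

9790 km²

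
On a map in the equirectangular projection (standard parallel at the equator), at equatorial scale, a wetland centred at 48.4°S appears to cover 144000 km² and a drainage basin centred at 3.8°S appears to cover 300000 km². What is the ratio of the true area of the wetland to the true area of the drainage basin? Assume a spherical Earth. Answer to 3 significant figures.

0.319

Plate carrée has h = 1 and k = sec φ, giving areal scale sec φ; true area = (apparent area) · cos φ.
True area of wetland: 144000 × cos(48.4°) = 144000 × 0.6639 = 95610 km².
True area of drainage basin: 300000 × cos(3.8°) = 300000 × 0.9978 = 299300 km².
Ratio = 95610 / 299300 ≈ 0.319.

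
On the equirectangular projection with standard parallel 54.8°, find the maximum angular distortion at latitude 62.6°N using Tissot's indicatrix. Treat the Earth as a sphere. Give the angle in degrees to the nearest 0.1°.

12.9°

With standard parallel φ₀ = 54.8°, the equirectangular projection gives x = Rλ cos φ₀, y = Rφ, so h = 1 and k = cos 54.8° / cos φ.
At 62.6°: h = 1.000, k = 1.253; principal scales a = 1.253, b = 1.000.
sin(ω/2) = (a − b)/(a + b) = 0.2526/2.253 = 0.1121, so ω = 2 arcsin(0.1121) ≈ 12.9°.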